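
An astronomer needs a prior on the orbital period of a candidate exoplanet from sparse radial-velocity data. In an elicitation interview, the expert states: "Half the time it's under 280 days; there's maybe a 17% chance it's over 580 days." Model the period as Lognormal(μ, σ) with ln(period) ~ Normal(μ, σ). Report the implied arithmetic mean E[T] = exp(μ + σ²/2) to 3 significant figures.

E[T] ≈ 375 days

If T ~ Lognormal(μ,σ) then ln T ~ Normal(μ,σ), so the p-quantile of ln T is μ + z_p·σ.
ln(280) = 5.635 and ln(580) = 6.363; z_{0.5} = 0, z_{0.83} = 0.9542.
σ = (6.363 − 5.635)/(0.9542 − (0)) = 0.763.
μ = 5.635 − (0)·0.763 = 5.635.
E[T] = exp(μ + σ²/2) = exp(5.635 + 0.2913) = 375 days.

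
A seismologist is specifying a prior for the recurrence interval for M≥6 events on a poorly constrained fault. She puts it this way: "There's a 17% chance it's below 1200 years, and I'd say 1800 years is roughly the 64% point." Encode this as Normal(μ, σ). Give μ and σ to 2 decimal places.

The p-quantile of Normal(μ,σ) is μ + z_p·σ, with z_{0.17} = -0.9542 and z_{0.64} = 0.3585.
Eliminate σ: μ = (z₂·x₁ − z₁·x₂)/(z₂ − z₁) = (0.3585·1200 − (-0.9542)·1800)/1.313 = 1636.15.
Then σ = (x₂ − x₁)/(z₂ − z₁) = (1800 − 1200)/1.313 = 457.10.

μ = 1636.15, σ = 457.10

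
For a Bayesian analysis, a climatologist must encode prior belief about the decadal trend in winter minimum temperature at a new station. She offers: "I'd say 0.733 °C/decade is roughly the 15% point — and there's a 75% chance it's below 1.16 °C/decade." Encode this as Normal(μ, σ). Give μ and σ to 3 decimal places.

The p-quantile of Normal(μ,σ) is μ + z_p·σ, with z_{0.15} = -1.036 and z_{0.75} = 0.6745.
Eliminate σ: μ = (z₂·x₁ − z₁·x₂)/(z₂ − z₁) = (0.6745·0.733 − (-1.036)·1.16)/1.711 = 0.992.
Then σ = (x₂ − x₁)/(z₂ − z₁) = (1.16 − 0.733)/1.711 = 0.250.

μ = 0.992, σ = 0.250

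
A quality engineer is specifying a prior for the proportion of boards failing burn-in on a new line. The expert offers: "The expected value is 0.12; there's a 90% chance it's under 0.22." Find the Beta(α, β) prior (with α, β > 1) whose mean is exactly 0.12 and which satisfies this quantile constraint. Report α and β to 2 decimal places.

With mean 0.12 fixed, write α = 0.12s, β = 0.88s where s = α+β.
Need P(θ < 0.22) = 0.9 under Beta(0.12s, 0.88s). Normal approximation: (q−m)/√(m(1−m)/s) ≈ z_{0.9} = 1.28, so s ≈ 0.12·0.88·(1.28)²/(0.22−0.12)² = 17.3.
At s = 17.3: P(θ<0.22) ≈ 0.893. Adjusting to match 0.9 gives s ≈ 18.89.
So α = 0.12·18.89 ≈ 2.27, β = 0.88·18.89 ≈ 16.62.

α ≈ 2.27, β ≈ 16.62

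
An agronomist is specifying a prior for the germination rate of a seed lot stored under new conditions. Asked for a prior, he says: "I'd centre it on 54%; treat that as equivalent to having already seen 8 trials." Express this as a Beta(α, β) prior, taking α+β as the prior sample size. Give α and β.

α = 4.32, β = 3.68

Under the effective-sample-size interpretation, Beta(α, β) has prior mean α/(α+β) and prior sample size α+β.
So α+β = 8 and α/(α+β) = 0.54, giving α = 0.54·8 = 4.32 and β = 8 − 4.32 = 3.68.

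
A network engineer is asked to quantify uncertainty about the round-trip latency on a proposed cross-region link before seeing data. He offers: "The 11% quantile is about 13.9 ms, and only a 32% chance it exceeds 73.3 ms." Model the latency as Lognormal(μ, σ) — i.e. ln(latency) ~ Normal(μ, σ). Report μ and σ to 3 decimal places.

μ ≈ 3.836, σ ≈ 0.981

If T ~ Lognormal(μ,σ) then ln T ~ Normal(μ,σ), so the p-quantile of ln T is μ + z_p·σ.
ln(13.9) = 2.632 and ln(73.3) = 4.295; z_{0.11} = -1.227, z_{0.68} = 0.4677.
σ = (4.295 − 2.632)/(0.4677 − (-1.227)) = 0.981.
μ = 2.632 − (-1.227)·0.981 = 3.836.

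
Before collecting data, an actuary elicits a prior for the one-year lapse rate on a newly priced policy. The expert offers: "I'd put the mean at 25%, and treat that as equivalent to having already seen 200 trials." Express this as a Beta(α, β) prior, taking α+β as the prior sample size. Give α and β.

α = 50, β = 150

Under the effective-sample-size interpretation, Beta(α, β) has prior mean α/(α+β) and prior sample size α+β.
So α+β = 200 and α/(α+β) = 0.25, giving α = 0.25·200 = 50 and β = 200 − 50 = 150.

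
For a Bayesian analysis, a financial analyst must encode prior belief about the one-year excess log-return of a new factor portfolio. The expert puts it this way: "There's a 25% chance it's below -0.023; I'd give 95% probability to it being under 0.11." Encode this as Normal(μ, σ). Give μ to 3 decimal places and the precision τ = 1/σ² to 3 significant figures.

μ = 0.016, τ = 304

For Normal(μ,σ), the p-quantile is μ + z_p·σ. Here z_{0.25} = -0.6745, z_{0.95} = 1.645.
So -0.023 = μ − 0.6745σ and 0.11 = μ + 1.645σ.
Subtracting: σ = (0.11 − -0.023)/(1.645 − (-0.6745)) = 0.057.
Then μ = -0.023 − (-0.6745)·0.057 = 0.016.
Precision τ = 1/σ² = 1/0.05734² = 304.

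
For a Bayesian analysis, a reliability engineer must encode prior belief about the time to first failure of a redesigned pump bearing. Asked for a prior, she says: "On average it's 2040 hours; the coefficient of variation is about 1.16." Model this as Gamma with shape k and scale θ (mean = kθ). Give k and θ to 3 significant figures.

For Gamma(k, scale θ): mean = kθ, variance = kθ², so CV = 1/√k.
CV = 1.16, hence k = 1/CV² = 0.743.
Then θ = mean/k = 2040/0.743 = 2750.

k ≈ 0.743, θ ≈ 2750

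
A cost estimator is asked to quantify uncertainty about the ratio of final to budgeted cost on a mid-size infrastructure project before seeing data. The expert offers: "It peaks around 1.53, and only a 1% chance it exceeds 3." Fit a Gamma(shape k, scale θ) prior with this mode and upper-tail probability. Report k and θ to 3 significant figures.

Gamma(k,θ) with k>1 has mode (k−1)θ, so θ = 1.53/(k−1).
Need P(X < 3) = 0.99 with θ tied to k this way. Start at k = 2, θ = 1.53: P(X<3) ≈ 0.583.
Too low — raise k to concentrate. Iterating converges to k ≈ 11.9.
Then θ = 1.53/(11.9−1) ≈ 0.141.

k ≈ 11.9, θ ≈ 0.141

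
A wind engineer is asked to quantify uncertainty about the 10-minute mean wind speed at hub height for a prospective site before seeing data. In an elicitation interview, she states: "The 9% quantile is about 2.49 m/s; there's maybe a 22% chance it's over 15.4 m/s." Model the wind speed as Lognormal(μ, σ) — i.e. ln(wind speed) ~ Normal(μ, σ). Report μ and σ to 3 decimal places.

μ ≈ 2.068, σ ≈ 0.862

If T ~ Lognormal(μ,σ) then ln T ~ Normal(μ,σ), so the p-quantile of ln T is μ + z_p·σ.
ln(2.49) = 0.9123 and ln(15.4) = 2.734; z_{0.09} = -1.341, z_{0.78} = 0.7722.
σ = (2.734 − 0.9123)/(0.7722 − (-1.341)) = 0.862.
μ = 0.9123 − (-1.341)·0.862 = 2.068.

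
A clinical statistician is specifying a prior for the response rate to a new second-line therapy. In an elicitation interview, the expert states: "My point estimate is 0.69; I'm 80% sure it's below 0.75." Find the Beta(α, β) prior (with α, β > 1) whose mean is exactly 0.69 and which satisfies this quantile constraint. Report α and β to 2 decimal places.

α ≈ 29.79, β ≈ 13.38

With mean 0.69 fixed, write α = 0.69s, β = 0.31s where s = α+β.
Need P(θ < 0.75) = 0.8 under Beta(0.69s, 0.31s). Normal approximation: (q−m)/√(m(1−m)/s) ≈ z_{0.8} = 0.842, so s ≈ 0.69·0.31·(0.842)²/(0.75−0.69)² = 42.1.
At s = 42.1: P(θ<0.75) ≈ 0.797. Adjusting to match 0.8 gives s ≈ 43.17.
So α = 0.69·43.17 ≈ 29.79, β = 0.31·43.17 ≈ 13.38.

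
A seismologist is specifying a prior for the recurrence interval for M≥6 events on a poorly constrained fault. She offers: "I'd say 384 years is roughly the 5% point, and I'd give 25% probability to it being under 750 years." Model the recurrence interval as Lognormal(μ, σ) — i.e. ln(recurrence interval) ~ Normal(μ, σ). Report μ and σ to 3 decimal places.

μ ≈ 7.085, σ ≈ 0.690

If T ~ Lognormal(μ,σ) then ln T ~ Normal(μ,σ), so the p-quantile of ln T is μ + z_p·σ.
ln(384) = 5.951 and ln(750) = 6.62; z_{0.05} = -1.645, z_{0.25} = -0.6745.
σ = (6.62 − 5.951)/(-0.6745 − (-1.645)) = 0.690.
μ = 5.951 − (-1.645)·0.690 = 7.085.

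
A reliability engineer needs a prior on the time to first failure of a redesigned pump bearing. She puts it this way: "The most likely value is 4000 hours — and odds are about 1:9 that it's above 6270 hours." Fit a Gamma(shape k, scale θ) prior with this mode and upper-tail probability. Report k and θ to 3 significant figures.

Gamma(k,θ) with k>1 has mode (k−1)θ, so θ = 4000/(k−1).
Need P(X < 6270) = 0.9 with θ tied to k this way. Start at k = 2, θ = 4000: P(X<6270) ≈ 0.465.
Too low — raise k to concentrate. Iterating converges to k ≈ 10.3.
Then θ = 4000/(10.3−1) ≈ 431.

k ≈ 10.3, θ ≈ 431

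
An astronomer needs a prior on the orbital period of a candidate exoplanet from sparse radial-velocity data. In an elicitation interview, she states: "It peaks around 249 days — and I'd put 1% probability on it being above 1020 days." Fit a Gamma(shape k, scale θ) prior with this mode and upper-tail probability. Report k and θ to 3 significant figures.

Gamma(k,θ) with k>1 has mode (k−1)θ, so θ = 249/(k−1).
Need P(X < 1020) = 0.99 with θ tied to k this way. Start at k = 2, θ = 249: P(X<1020) ≈ 0.915.
Too low — raise k to concentrate. Iterating converges to k ≈ 3.09.
Then θ = 249/(3.09−1) ≈ 119.

k ≈ 3.09, θ ≈ 119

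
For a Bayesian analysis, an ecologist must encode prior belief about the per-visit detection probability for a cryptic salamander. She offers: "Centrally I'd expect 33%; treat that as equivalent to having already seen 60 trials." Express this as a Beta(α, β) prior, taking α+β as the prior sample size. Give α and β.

α = 19.8, β = 40.2

Under the effective-sample-size interpretation, Beta(α, β) has prior mean α/(α+β) and prior sample size α+β.
So α+β = 60 and α/(α+β) = 0.33, giving α = 0.33·60 = 19.8 and β = 60 − 19.8 = 40.2.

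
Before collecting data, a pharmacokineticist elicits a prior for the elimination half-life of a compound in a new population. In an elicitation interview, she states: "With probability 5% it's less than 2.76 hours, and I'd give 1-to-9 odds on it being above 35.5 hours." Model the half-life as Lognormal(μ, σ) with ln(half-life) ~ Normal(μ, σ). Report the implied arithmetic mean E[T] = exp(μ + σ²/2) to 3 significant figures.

If T ~ Lognormal(μ,σ) then ln T ~ Normal(μ,σ), so the p-quantile of ln T is μ + z_p·σ.
ln(2.76) = 1.015 and ln(35.5) = 3.57; z_{0.05} = -1.645, z_{0.9} = 1.282.
σ = (3.57 − 1.015)/(1.282 − (-1.645)) = 0.873.
μ = 1.015 − (-1.645)·0.873 = 2.451.
E[T] = exp(μ + σ²/2) = exp(2.451 + 0.3809) = 17 hours.

E[T] ≈ 17 hours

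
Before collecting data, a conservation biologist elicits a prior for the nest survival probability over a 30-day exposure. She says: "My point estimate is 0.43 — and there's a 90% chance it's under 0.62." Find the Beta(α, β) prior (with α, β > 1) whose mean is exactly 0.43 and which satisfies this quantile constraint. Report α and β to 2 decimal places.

α ≈ 4.79, β ≈ 6.35

With mean 0.43 fixed, write α = 0.43s, β = 0.57s where s = α+β.
Need P(θ < 0.62) = 0.9 under Beta(0.43s, 0.57s). Normal approximation: (q−m)/√(m(1−m)/s) ≈ z_{0.9} = 1.28, so s ≈ 0.43·0.57·(1.28)²/(0.62−0.43)² = 11.2.
At s = 11.2: P(θ<0.62) ≈ 0.900. Adjusting to match 0.9 gives s ≈ 11.13.
So α = 0.43·11.13 ≈ 4.79, β = 0.57·11.13 ≈ 6.35.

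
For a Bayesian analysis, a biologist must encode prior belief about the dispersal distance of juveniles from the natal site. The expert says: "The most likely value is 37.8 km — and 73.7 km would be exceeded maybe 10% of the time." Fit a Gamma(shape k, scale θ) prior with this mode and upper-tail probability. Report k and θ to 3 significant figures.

Gamma(k,θ) with k>1 has mode (k−1)θ, so θ = 37.8/(k−1).
Need P(X < 73.7) = 0.9 with θ tied to k this way. Start at k = 2, θ = 37.8: P(X<73.7) ≈ 0.580.
Too low — raise k to concentrate. Iterating converges to k ≈ 5.3.
Then θ = 37.8/(5.3−1) ≈ 8.8.

k ≈ 5.3, θ ≈ 8.8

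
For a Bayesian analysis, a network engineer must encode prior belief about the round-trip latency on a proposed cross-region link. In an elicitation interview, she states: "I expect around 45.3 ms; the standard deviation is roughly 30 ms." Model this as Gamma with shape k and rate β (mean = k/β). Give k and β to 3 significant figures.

For Gamma(k, rate β): mean = k/β, variance = k/β², so CV = 1/√k.
CV = SD/mean = 30/45.3 = 0.6623, hence k = 1/CV² = 2.28.
Then β = k/mean = 2.28/45.3 = 0.0503.

k ≈ 2.28, β ≈ 0.0503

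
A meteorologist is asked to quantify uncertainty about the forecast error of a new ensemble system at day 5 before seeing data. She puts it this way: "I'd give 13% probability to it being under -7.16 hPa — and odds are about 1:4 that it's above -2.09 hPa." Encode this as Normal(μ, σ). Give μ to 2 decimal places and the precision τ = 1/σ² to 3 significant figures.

The p-quantile of Normal(μ,σ) is μ + z_p·σ, with z_{0.13} = -1.126 and z_{0.8} = 0.8416.
Eliminate σ: μ = (z₂·x₁ − z₁·x₂)/(z₂ − z₁) = (0.8416·-7.16 − (-1.126)·-2.09)/1.968 = -4.26.
Then σ = (x₂ − x₁)/(z₂ − z₁) = (-2.09 − -7.16)/1.968 = 2.58.
Precision τ = 1/σ² = 1/2.576² = 0.151.

μ = -4.26, τ = 0.151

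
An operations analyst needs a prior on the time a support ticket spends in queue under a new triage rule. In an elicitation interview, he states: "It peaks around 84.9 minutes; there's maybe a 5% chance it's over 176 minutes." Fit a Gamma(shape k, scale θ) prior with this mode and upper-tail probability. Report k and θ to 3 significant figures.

k ≈ 6.2, θ ≈ 16.3

Gamma(k,θ) with k>1 has mode (k−1)θ, so θ = 84.9/(k−1).
Need P(X < 176) = 0.95 with θ tied to k this way. Start at k = 2, θ = 84.9: P(X<176) ≈ 0.613.
Too low — raise k to concentrate. Iterating converges to k ≈ 6.2.
Then θ = 84.9/(6.2−1) ≈ 16.3.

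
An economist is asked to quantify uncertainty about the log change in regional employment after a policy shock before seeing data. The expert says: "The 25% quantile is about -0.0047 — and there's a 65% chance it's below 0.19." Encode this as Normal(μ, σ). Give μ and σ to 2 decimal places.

μ = 0.12, σ = 0.18

The p-quantile of Normal(μ,σ) is μ + z_p·σ, with z_{0.25} = -0.6745 and z_{0.65} = 0.3853.
Eliminate σ: μ = (z₂·x₁ − z₁·x₂)/(z₂ − z₁) = (0.3853·-0.0047 − (-0.6745)·0.19)/1.06 = 0.12.
Then σ = (x₂ − x₁)/(z₂ − z₁) = (0.19 − -0.0047)/1.06 = 0.18.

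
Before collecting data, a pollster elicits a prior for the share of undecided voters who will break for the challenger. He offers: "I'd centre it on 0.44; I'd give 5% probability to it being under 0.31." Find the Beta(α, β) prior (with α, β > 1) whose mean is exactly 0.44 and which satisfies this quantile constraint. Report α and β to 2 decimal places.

With mean 0.44 fixed, write α = 0.44s, β = 0.56s where s = α+β.
Need P(θ < 0.31) = 0.05 under Beta(0.44s, 0.56s). Normal approximation: (q−m)/√(m(1−m)/s) ≈ z_{0.05} = -1.64, so s ≈ 0.44·0.56·(-1.64)²/(0.31−0.44)² = 39.4.
At s = 39.4: P(θ<0.31) ≈ 0.046. Adjusting to match 0.05 gives s ≈ 37.46.
So α = 0.44·37.46 ≈ 16.48, β = 0.56·37.46 ≈ 20.98.

α ≈ 16.48, β ≈ 20.98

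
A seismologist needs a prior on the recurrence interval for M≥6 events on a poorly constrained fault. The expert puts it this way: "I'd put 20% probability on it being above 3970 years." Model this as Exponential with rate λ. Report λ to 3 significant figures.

P(T > 3970.0) = e^(−λ·3970.0) = 0.2, so λ = −ln(0.2)/3970.0 = 0.000405.

λ ≈ 0.000405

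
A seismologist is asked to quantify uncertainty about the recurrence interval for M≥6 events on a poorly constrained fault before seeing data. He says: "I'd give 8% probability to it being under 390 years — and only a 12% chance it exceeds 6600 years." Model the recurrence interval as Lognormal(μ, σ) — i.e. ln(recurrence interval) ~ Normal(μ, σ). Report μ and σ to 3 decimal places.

μ ≈ 7.507, σ ≈ 1.096

If T ~ Lognormal(μ,σ) then ln T ~ Normal(μ,σ), so the p-quantile of ln T is μ + z_p·σ.
ln(390) = 5.966 and ln(6600) = 8.795; z_{0.08} = -1.405, z_{0.88} = 1.175.
σ = (8.795 − 5.966)/(1.175 − (-1.405)) = 1.096.
μ = 5.966 − (-1.405)·1.096 = 7.507.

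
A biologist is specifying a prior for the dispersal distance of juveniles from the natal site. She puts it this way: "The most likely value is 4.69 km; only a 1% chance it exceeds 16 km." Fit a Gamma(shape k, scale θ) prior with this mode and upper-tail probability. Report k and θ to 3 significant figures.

Gamma(k,θ) with k>1 has mode (k−1)θ, so θ = 4.69/(k−1).
Need P(X < 16) = 0.99 with θ tied to k this way. Start at k = 2, θ = 4.69: P(X<16) ≈ 0.854.
Too low — raise k to concentrate. Iterating converges to k ≈ 3.9.
Then θ = 4.69/(3.9−1) ≈ 1.62.

k ≈ 3.9, θ ≈ 1.62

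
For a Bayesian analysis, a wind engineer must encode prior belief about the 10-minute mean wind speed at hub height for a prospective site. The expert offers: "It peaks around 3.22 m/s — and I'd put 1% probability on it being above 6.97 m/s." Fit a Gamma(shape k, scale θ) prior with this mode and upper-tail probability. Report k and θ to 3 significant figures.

Gamma(k,θ) with k>1 has mode (k−1)θ, so θ = 3.22/(k−1).
Need P(X < 6.97) = 0.99 with θ tied to k this way. Start at k = 2, θ = 3.22: P(X<6.97) ≈ 0.637.
Too low — raise k to concentrate. Iterating converges to k ≈ 9.11.
Then θ = 3.22/(9.11−1) ≈ 0.397.

k ≈ 9.11, θ ≈ 0.397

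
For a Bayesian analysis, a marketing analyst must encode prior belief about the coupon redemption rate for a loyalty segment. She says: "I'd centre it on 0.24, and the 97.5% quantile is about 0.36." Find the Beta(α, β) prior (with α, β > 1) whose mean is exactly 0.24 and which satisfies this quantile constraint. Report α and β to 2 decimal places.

α ≈ 13.22, β ≈ 41.87

With mean 0.24 fixed, write α = 0.24s, β = 0.76s where s = α+β.
Need P(θ < 0.36) = 0.975 under Beta(0.24s, 0.76s). Normal approximation: (q−m)/√(m(1−m)/s) ≈ z_{0.975} = 1.96, so s ≈ 0.24·0.76·(1.96)²/(0.36−0.24)² = 48.7.
At s = 48.7: P(θ<0.36) ≈ 0.968. Adjusting to match 0.975 gives s ≈ 55.09.
So α = 0.24·55.09 ≈ 13.22, β = 0.76·55.09 ≈ 41.87.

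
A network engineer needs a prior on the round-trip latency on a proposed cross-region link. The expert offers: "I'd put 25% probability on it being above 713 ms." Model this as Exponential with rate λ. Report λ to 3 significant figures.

P(T > 713.0) = e^(−λ·713.0) = 0.25, so λ = −ln(0.25)/713.0 = 0.00194.

λ ≈ 0.00194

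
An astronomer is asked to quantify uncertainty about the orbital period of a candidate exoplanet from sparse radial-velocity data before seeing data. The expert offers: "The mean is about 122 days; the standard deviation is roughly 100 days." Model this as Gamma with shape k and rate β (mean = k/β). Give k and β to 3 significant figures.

k ≈ 1.49, β ≈ 0.0122

For Gamma(k, rate β): mean = k/β, variance = k/β², so CV = 1/√k.
CV = SD/mean = 100/122 = 0.8197, hence k = 1/CV² = 1.49.
Then β = k/mean = 1.49/122 = 0.0122.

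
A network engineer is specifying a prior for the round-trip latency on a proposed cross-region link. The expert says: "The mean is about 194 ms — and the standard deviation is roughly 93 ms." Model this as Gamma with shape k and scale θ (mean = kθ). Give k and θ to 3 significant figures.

k ≈ 4.35, θ ≈ 44.6

For Gamma(k, scale θ): mean = kθ, variance = kθ², so CV = 1/√k.
CV = SD/mean = 93/194 = 0.4794, hence k = 1/CV² = 4.35.
Then θ = mean/k = 194/4.35 = 44.6.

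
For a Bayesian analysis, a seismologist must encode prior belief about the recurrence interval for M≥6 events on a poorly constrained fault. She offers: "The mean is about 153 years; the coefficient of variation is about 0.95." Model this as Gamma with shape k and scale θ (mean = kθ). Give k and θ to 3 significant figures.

k ≈ 1.11, θ ≈ 138

For Gamma(k, scale θ): mean = kθ, variance = kθ², so CV = 1/√k.
CV = 0.95, hence k = 1/CV² = 1.11.
Then θ = mean/k = 153/1.11 = 138.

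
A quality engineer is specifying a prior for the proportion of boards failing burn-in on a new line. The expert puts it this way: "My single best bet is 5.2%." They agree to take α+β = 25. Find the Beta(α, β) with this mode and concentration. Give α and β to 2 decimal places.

α = 2.20, β = 22.80

For α,β > 1 the Beta mode is (α−1)/(α+β−2). With α+β = 25, the mode is (α−1)/23.
Set (α−1)/23 = 0.052 → α = 1 + 0.052·23 = 2.20.
β = 25 − α = 22.80.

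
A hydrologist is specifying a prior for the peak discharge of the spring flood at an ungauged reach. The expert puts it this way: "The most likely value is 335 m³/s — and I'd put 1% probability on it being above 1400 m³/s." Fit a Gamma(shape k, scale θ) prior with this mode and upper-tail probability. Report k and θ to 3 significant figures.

k ≈ 3.02, θ ≈ 166

Gamma(k,θ) with k>1 has mode (k−1)θ, so θ = 335/(k−1).
Need P(X < 1400) = 0.99 with θ tied to k this way. Start at k = 2, θ = 335: P(X<1400) ≈ 0.921.
Too low — raise k to concentrate. Iterating converges to k ≈ 3.02.
Then θ = 335/(3.02−1) ≈ 166.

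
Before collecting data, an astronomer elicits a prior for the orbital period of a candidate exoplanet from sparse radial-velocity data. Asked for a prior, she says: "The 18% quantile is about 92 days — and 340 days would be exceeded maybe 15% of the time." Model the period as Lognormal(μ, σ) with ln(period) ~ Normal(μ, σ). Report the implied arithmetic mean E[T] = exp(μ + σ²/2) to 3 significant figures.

If T ~ Lognormal(μ,σ) then ln T ~ Normal(μ,σ), so the p-quantile of ln T is μ + z_p·σ.
ln(92) = 4.522 and ln(340) = 5.829; z_{0.18} = -0.9154, z_{0.85} = 1.036.
σ = (5.829 − 4.522)/(1.036 − (-0.9154)) = 0.670.
μ = 4.522 − (-0.9154)·0.670 = 5.135.
E[T] = exp(μ + σ²/2) = exp(5.135 + 0.2243) = 213 days.

E[T] ≈ 213 days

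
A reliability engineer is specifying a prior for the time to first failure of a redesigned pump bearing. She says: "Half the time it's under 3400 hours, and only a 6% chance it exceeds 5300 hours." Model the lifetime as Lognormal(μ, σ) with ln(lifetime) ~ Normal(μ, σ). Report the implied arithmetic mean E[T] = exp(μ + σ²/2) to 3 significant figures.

If T ~ Lognormal(μ,σ) then ln T ~ Normal(μ,σ), so the p-quantile of ln T is μ + z_p·σ.
ln(3400) = 8.132 and ln(5300) = 8.575; z_{0.5} = 0, z_{0.94} = 1.555.
σ = (8.575 − 8.132)/(1.555 − (0)) = 0.286.
μ = 8.132 − (0)·0.286 = 8.132.
E[T] = exp(μ + σ²/2) = exp(8.132 + 0.0408) = 3540 hours.

E[T] ≈ 3540 hours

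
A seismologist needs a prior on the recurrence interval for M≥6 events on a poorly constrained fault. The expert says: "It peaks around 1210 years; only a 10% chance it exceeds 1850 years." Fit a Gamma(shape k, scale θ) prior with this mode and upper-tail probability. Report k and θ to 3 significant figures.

Gamma(k,θ) with k>1 has mode (k−1)θ, so θ = 1210/(k−1).
Need P(X < 1850) = 0.9 with θ tied to k this way. Start at k = 2, θ = 1210: P(X<1850) ≈ 0.452.
Too low — raise k to concentrate. Iterating converges to k ≈ 11.4.
Then θ = 1210/(11.4−1) ≈ 117.

k ≈ 11.4, θ ≈ 117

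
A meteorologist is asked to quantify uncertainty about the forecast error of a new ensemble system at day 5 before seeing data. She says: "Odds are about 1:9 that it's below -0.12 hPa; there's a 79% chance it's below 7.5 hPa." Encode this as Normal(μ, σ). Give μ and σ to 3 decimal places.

μ = 4.557, σ = 3.649

For Normal(μ,σ), the p-quantile is μ + z_p·σ. Here z_{0.1} = -1.282, z_{0.79} = 0.8064.
So -0.12 = μ − 1.282σ and 7.5 = μ + 0.8064σ.
Subtracting: σ = (7.5 − -0.12)/(0.8064 − (-1.282)) = 3.649.
Then μ = -0.12 − (-1.282)·3.649 = 4.557.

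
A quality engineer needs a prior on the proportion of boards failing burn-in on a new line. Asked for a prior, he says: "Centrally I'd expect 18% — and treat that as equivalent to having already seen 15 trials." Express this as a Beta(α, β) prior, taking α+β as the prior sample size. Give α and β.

Under the effective-sample-size interpretation, Beta(α, β) has prior mean α/(α+β) and prior sample size α+β.
So α+β = 15 and α/(α+β) = 0.18, giving α = 0.18·15 = 2.7 and β = 15 − 2.7 = 12.3.

α = 2.7, β = 12.3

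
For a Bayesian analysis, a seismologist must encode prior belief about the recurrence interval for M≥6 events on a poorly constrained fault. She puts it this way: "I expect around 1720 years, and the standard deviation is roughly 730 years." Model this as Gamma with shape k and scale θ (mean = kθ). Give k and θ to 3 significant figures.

For Gamma(k, scale θ): mean = kθ, variance = kθ², so CV = 1/√k.
CV = SD/mean = 730/1720 = 0.4244, hence k = 1/CV² = 5.55.
Then θ = mean/k = 1720/5.55 = 310.

k ≈ 5.55, θ ≈ 310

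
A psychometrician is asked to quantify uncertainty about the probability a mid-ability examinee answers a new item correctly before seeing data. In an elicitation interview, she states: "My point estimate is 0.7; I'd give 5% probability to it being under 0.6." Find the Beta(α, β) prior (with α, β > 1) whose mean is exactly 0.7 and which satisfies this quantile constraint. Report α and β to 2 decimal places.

With mean 0.7 fixed, write α = 0.7s, β = 0.3s where s = α+β.
Need P(θ < 0.6) = 0.05 under Beta(0.7s, 0.3s). Normal approximation: (q−m)/√(m(1−m)/s) ≈ z_{0.05} = -1.64, so s ≈ 0.7·0.3·(-1.64)²/(0.6−0.7)² = 56.8.
At s = 56.8: P(θ<0.6) ≈ 0.055. Adjusting to match 0.05 gives s ≈ 60.34.
So α = 0.7·60.34 ≈ 42.24, β = 0.3·60.34 ≈ 18.10.

α ≈ 42.24, β ≈ 18.10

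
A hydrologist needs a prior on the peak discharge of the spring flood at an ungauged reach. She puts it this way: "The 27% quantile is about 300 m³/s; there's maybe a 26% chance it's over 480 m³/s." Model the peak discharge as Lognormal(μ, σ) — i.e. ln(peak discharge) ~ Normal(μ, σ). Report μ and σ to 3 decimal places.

If T ~ Lognormal(μ,σ) then ln T ~ Normal(μ,σ), so the p-quantile of ln T is μ + z_p·σ.
ln(300) = 5.704 and ln(480) = 6.174; z_{0.27} = -0.6128, z_{0.74} = 0.6433.
σ = (6.174 − 5.704)/(0.6433 − (-0.6128)) = 0.374.
μ = 5.704 − (-0.6128)·0.374 = 5.933.

μ ≈ 5.933, σ ≈ 0.374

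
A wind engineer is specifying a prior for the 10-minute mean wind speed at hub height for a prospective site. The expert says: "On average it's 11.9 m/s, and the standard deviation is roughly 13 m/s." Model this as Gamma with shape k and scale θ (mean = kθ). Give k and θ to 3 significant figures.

For Gamma(k, scale θ): mean = kθ, variance = kθ², so CV = 1/√k.
CV = SD/mean = 13/11.9 = 1.092, hence k = 1/CV² = 0.838.
Then θ = mean/k = 11.9/0.838 = 14.2.

k ≈ 0.838, θ ≈ 14.2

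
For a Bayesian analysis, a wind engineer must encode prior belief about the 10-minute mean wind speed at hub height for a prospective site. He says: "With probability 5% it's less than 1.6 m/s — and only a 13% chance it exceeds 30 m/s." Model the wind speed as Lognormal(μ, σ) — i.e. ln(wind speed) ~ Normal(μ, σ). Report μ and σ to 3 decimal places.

If T ~ Lognormal(μ,σ) then ln T ~ Normal(μ,σ), so the p-quantile of ln T is μ + z_p·σ.
ln(1.6) = 0.47 and ln(30) = 3.401; z_{0.05} = -1.645, z_{0.87} = 1.126.
σ = (3.401 − 0.47)/(1.126 − (-1.645)) = 1.058.
μ = 0.47 − (-1.645)·1.058 = 2.210.

μ ≈ 2.210, σ ≈ 1.058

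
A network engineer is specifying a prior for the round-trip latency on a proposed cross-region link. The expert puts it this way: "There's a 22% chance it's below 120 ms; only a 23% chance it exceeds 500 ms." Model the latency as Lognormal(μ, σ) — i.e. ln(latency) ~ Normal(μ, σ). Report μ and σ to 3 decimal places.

If T ~ Lognormal(μ,σ) then ln T ~ Normal(μ,σ), so the p-quantile of ln T is μ + z_p·σ.
ln(120) = 4.787 and ln(500) = 6.215; z_{0.22} = -0.7722, z_{0.77} = 0.7388.
σ = (6.215 − 4.787)/(0.7388 − (-0.7722)) = 0.944.
μ = 4.787 − (-0.7722)·0.944 = 5.517.

μ ≈ 5.517, σ ≈ 0.944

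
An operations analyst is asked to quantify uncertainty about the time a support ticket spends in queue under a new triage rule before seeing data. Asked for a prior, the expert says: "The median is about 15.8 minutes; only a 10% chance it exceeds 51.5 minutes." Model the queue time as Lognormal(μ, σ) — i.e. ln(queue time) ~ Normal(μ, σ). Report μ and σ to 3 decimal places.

μ ≈ 2.760, σ ≈ 0.922

If T ~ Lognormal(μ,σ) then ln T ~ Normal(μ,σ), so the p-quantile of ln T is μ + z_p·σ.
ln(15.8) = 2.76 and ln(51.5) = 3.942; z_{0.5} = 0, z_{0.9} = 1.282.
σ = (3.942 − 2.76)/(1.282 − (0)) = 0.922.
μ = 2.76 − (0)·0.922 = 2.760.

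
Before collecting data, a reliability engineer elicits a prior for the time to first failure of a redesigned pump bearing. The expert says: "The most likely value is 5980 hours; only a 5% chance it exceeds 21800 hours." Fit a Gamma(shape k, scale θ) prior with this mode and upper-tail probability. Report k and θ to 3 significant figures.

k ≈ 2.53, θ ≈ 3900

Gamma(k,θ) with k>1 has mode (k−1)θ, so θ = 5980/(k−1).
Need P(X < 21800) = 0.95 with θ tied to k this way. Start at k = 2, θ = 5980: P(X<21800) ≈ 0.879.
Too low — raise k to concentrate. Iterating converges to k ≈ 2.53.
Then θ = 5980/(2.53−1) ≈ 3900.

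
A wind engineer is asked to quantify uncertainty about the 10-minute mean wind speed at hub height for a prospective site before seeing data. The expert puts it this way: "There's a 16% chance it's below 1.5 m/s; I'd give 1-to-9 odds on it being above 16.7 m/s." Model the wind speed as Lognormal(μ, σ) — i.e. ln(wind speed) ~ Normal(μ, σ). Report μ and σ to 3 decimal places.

If T ~ Lognormal(μ,σ) then ln T ~ Normal(μ,σ), so the p-quantile of ln T is μ + z_p·σ.
ln(1.5) = 0.4055 and ln(16.7) = 2.815; z_{0.16} = -0.9945, z_{0.9} = 1.282.
σ = (2.815 − 0.4055)/(1.282 − (-0.9945)) = 1.059.
μ = 0.4055 − (-0.9945)·1.059 = 1.458.

μ ≈ 1.458, σ ≈ 1.059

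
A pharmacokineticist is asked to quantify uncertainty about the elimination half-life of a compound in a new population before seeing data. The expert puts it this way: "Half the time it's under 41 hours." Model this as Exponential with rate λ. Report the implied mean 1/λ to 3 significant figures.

Exponential median = ln 2 / λ, so λ = ln 2 / 41.0 = 0.0169.
Mean = 1/λ = 59.2 hours.

mean ≈ 59.2 hours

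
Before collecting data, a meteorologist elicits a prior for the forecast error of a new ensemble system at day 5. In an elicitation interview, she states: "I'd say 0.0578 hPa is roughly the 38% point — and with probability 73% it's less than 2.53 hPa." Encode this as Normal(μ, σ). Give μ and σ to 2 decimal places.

μ = 0.88, σ = 2.69

For Normal(μ,σ), the p-quantile is μ + z_p·σ. Here z_{0.38} = -0.3055, z_{0.73} = 0.6128.
So 0.0578 = μ − 0.3055σ and 2.53 = μ + 0.6128σ.
Subtracting: σ = (2.53 − 0.0578)/(0.6128 − (-0.3055)) = 2.69.
Then μ = 0.0578 − (-0.3055)·2.69 = 0.88.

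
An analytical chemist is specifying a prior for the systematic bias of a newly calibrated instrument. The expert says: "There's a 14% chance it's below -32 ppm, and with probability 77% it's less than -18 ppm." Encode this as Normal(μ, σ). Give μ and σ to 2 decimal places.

μ = -23.69, σ = 7.70

For Normal(μ,σ), the p-quantile is μ + z_p·σ. Here z_{0.14} = -1.08, z_{0.77} = 0.7388.
So -32 = μ − 1.08σ and -18 = μ + 0.7388σ.
Subtracting: σ = (-18 − -32)/(0.7388 − (-1.08)) = 7.70.
Then μ = -32 − (-1.08)·7.70 = -23.69.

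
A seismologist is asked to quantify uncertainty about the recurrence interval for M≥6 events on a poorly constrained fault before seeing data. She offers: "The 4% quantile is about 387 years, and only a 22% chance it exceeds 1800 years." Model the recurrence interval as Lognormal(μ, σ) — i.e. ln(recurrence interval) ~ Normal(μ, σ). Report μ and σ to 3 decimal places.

μ ≈ 7.025, σ ≈ 0.609

If T ~ Lognormal(μ,σ) then ln T ~ Normal(μ,σ), so the p-quantile of ln T is μ + z_p·σ.
ln(387) = 5.958 and ln(1800) = 7.496; z_{0.04} = -1.751, z_{0.78} = 0.7722.
σ = (7.496 − 5.958)/(0.7722 − (-1.751)) = 0.609.
μ = 5.958 − (-1.751)·0.609 = 7.025.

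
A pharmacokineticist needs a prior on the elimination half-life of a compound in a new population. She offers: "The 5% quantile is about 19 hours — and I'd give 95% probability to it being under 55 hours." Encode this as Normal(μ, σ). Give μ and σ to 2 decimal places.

For Normal(μ,σ), the p-quantile is μ + z_p·σ. Here z_{0.05} = -1.645, z_{0.95} = 1.645.
So 19 = μ − 1.645σ and 55 = μ + 1.645σ.
Subtracting: σ = (55 − 19)/(1.645 − (-1.645)) = 10.94.
Then μ = 19 − (-1.645)·10.94 = 37.00.

μ = 37.00, σ = 10.94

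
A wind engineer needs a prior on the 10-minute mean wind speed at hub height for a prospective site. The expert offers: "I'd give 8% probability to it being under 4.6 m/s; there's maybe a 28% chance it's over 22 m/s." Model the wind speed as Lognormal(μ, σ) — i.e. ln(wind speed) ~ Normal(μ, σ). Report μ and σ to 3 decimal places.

μ ≈ 2.632, σ ≈ 0.787

If T ~ Lognormal(μ,σ) then ln T ~ Normal(μ,σ), so the p-quantile of ln T is μ + z_p·σ.
ln(4.6) = 1.526 and ln(22) = 3.091; z_{0.08} = -1.405, z_{0.72} = 0.5828.
σ = (3.091 − 1.526)/(0.5828 − (-1.405)) = 0.787.
μ = 1.526 − (-1.405)·0.787 = 2.632.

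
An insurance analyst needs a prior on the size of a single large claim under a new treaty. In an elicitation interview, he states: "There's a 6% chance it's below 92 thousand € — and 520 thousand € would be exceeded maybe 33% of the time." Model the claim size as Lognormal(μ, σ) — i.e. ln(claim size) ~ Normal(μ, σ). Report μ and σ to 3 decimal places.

μ ≈ 5.872, σ ≈ 0.868

If T ~ Lognormal(μ,σ) then ln T ~ Normal(μ,σ), so the p-quantile of ln T is μ + z_p·σ.
ln(92) = 4.522 and ln(520) = 6.254; z_{0.06} = -1.555, z_{0.67} = 0.4399.
σ = (6.254 − 4.522)/(0.4399 − (-1.555)) = 0.868.
μ = 4.522 − (-1.555)·0.868 = 5.872.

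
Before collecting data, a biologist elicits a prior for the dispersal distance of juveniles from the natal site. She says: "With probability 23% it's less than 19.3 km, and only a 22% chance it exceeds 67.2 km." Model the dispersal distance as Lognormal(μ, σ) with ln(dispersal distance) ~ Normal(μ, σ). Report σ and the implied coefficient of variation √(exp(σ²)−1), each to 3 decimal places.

σ ≈ 0.826, CV ≈ 0.989

If T ~ Lognormal(μ,σ) then ln T ~ Normal(μ,σ), so the p-quantile of ln T is μ + z_p·σ.
ln(19.3) = 2.96 and ln(67.2) = 4.208; z_{0.23} = -0.7388, z_{0.78} = 0.7722.
σ = (4.208 − 2.96)/(0.7722 − (-0.7388)) = 0.826.
μ = 2.96 − (-0.7388)·0.826 = 3.570.
CV = √(exp(σ²)−1) = √(exp(0.6817)−1) = 0.989.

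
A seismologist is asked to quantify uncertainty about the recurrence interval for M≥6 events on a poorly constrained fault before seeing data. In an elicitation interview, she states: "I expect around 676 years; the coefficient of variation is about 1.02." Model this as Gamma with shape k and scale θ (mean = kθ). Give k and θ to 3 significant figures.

k ≈ 0.961, θ ≈ 703

For Gamma(k, scale θ): mean = kθ, variance = kθ², so CV = 1/√k.
CV = 1.02, hence k = 1/CV² = 0.961.
Then θ = mean/k = 676/0.961 = 703.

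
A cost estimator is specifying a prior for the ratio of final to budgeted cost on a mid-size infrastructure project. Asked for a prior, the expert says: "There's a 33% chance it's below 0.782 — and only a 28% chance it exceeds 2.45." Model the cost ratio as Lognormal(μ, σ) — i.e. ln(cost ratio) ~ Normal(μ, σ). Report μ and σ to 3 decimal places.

μ ≈ 0.245, σ ≈ 1.117

If T ~ Lognormal(μ,σ) then ln T ~ Normal(μ,σ), so the p-quantile of ln T is μ + z_p·σ.
ln(0.782) = -0.2459 and ln(2.45) = 0.8961; z_{0.33} = -0.4399, z_{0.72} = 0.5828.
σ = (0.8961 − -0.2459)/(0.5828 − (-0.4399)) = 1.117.
μ = -0.2459 − (-0.4399)·1.117 = 0.245.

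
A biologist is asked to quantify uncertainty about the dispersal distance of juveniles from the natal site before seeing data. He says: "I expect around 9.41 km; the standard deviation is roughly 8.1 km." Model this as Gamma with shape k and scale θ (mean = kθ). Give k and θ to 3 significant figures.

k ≈ 1.35, θ ≈ 6.97

For Gamma(k, scale θ): mean = kθ, variance = kθ², so CV = 1/√k.
CV = SD/mean = 8.1/9.41 = 0.8608, hence k = 1/CV² = 1.35.
Then θ = mean/k = 9.41/1.35 = 6.97.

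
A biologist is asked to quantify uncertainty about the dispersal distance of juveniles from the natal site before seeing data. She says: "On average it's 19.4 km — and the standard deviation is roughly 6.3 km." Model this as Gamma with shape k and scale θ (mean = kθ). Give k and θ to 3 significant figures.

k ≈ 9.48, θ ≈ 2.05

For Gamma(k, scale θ): mean = kθ, variance = kθ², so CV = 1/√k.
CV = SD/mean = 6.3/19.4 = 0.3247, hence k = 1/CV² = 9.48.
Then θ = mean/k = 19.4/9.48 = 2.05.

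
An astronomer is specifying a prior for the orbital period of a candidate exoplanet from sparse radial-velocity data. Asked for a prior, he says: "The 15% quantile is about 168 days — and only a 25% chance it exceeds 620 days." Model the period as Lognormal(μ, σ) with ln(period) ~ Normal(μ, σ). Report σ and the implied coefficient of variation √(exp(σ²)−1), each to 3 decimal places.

If T ~ Lognormal(μ,σ) then ln T ~ Normal(μ,σ), so the p-quantile of ln T is μ + z_p·σ.
ln(168) = 5.124 and ln(620) = 6.43; z_{0.15} = -1.036, z_{0.75} = 0.6745.
σ = (6.43 − 5.124)/(0.6745 − (-1.036)) = 0.763.
μ = 5.124 − (-1.036)·0.763 = 5.915.
CV = √(exp(σ²)−1) = √(exp(0.5825)−1) = 0.889.

σ ≈ 0.763, CV ≈ 0.889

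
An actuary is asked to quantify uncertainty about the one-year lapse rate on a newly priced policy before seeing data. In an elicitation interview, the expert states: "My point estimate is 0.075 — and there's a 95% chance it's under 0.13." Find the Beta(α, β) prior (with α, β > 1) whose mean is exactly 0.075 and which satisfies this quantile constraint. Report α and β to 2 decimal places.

α ≈ 5.69, β ≈ 70.23

With mean 0.075 fixed, write α = 0.075s, β = 0.925s where s = α+β.
Need P(θ < 0.13) = 0.95 under Beta(0.075s, 0.925s). Normal approximation: (q−m)/√(m(1−m)/s) ≈ z_{0.95} = 1.64, so s ≈ 0.075·0.925·(1.64)²/(0.13−0.075)² = 62.0.
At s = 62.0: P(θ<0.13) ≈ 0.934. Adjusting to match 0.95 gives s ≈ 75.93.
So α = 0.075·75.93 ≈ 5.69, β = 0.925·75.93 ≈ 70.23.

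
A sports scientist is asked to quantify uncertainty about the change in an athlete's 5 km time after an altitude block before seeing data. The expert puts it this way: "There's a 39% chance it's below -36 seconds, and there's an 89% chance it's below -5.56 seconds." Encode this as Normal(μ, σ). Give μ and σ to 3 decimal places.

μ = -30.354, σ = 20.215

The p-quantile of Normal(μ,σ) is μ + z_p·σ, with z_{0.39} = -0.2793 and z_{0.89} = 1.227.
Eliminate σ: μ = (z₂·x₁ − z₁·x₂)/(z₂ − z₁) = (1.227·-36 − (-0.2793)·-5.56)/1.506 = -30.354.
Then σ = (x₂ − x₁)/(z₂ − z₁) = (-5.56 − -36)/1.506 = 20.215.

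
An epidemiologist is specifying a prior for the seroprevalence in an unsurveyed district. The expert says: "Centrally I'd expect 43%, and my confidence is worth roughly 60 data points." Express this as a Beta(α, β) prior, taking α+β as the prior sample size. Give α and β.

Under the effective-sample-size interpretation, Beta(α, β) has prior mean α/(α+β) and prior sample size α+β.
So α+β = 60 and α/(α+β) = 0.43, giving α = 0.43·60 = 25.8 and β = 60 − 25.8 = 34.2.

α = 25.8, β = 34.2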